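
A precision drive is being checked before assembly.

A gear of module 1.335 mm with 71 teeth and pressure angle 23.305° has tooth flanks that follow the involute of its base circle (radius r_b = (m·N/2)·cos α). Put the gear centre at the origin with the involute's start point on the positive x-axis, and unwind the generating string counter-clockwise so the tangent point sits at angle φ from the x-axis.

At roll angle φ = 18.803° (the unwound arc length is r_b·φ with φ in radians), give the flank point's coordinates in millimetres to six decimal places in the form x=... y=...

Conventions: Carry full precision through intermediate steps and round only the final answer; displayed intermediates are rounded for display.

topology: single-mesh involute geometry — m = 1.335, N = 71
pitch radius r_p = m·N/2 = 1.335·71/2 = 47.392500
base radius r_b = r_p·cos α = 47.392500·cos 23.305° = 43.525834
roll angle φ = 18.803° = 0.32817426 rad
x = r_b·(cos φ + φ·sin φ) = 45.806934
y = r_b·(sin φ − φ·cos φ) = 0.507288

x=45.806934 y=0.507288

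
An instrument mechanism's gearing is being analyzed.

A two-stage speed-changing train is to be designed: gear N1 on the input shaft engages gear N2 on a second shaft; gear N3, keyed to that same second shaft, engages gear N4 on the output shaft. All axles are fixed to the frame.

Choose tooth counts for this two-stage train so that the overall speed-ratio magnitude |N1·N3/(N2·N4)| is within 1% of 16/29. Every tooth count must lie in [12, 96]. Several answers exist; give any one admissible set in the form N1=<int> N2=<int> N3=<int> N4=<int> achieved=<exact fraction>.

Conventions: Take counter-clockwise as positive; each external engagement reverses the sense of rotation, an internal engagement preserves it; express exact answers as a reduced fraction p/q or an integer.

N1=12 N2=29 N3=16 N4=12 achieved=16/29

topology: fixed-axis compound train — 2 stages, target 16/29
target = 16/29 in lowest terms: an exact hit needs N1·N3 = k·16 and N2·N4 = k·29 for one integer k, every count in [12, 96]; additionally prefer no 1:1 stage (N1 ≠ N2, N3 ≠ N4)
k = 1…11: no 1:1-free in-range split of k·16 and k·29 into factor pairs; take k = 12
k = 12: N1·N3 = 192 = 12·16, N2·N4 = 348 = 29·12
achieved = 12·16/(29·12) = 16/29; |achieved − target| = 0 ≤ 4/725 ✓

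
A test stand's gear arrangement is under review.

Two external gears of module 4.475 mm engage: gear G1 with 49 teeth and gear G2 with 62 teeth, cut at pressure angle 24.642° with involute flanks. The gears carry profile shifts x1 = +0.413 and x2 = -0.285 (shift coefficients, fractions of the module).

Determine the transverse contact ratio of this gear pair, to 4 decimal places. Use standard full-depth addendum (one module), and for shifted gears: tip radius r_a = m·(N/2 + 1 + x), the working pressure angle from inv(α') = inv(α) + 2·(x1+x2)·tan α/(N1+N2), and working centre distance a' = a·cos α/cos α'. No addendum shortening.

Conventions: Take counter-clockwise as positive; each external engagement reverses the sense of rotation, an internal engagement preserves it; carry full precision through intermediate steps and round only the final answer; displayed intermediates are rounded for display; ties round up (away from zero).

1.5281

recognized (one external pair, fixed centres): single-mesh tooth geometry, m = 4.475, N1 = 49, N2 = 62
base radii: r_b1 = 99.652891, r_b2 = 126.091413
tip radii: r_a1 = 115.960675, r_a2 = 141.924625
inv(α') = inv(24.642°) + 2·(+0.413-0.285)·tan α/(49+62) = 0.02969666  ⇒  α' = 24.92632°
a' = a·cos α / cos α' = 248.3625·cos 24.642°/cos 24.92632° = 248.932213
action lengths: √(r_a1²−r_b1²) = 59.297381, √(r_a2²−r_b2²) = 65.142572
base pitch p_b = π·m·cos α = 12.778318
CR = (59.297381 + 65.142572 − 248.932213·sin 24.92632°)/12.778318 = 1.528125
contact ratio ≈ 1.5281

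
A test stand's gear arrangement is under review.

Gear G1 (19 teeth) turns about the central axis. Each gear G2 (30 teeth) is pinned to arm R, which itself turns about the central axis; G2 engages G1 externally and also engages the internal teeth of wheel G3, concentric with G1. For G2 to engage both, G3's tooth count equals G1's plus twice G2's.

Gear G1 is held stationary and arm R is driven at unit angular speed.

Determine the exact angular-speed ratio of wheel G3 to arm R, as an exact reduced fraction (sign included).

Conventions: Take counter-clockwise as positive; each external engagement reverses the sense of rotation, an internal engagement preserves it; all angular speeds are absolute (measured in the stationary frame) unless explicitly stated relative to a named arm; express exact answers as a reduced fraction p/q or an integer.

class = planetary set [G3 = 19+2·30 = 79; Willis about the carrier]
ring teeth: 19 + 2·30 = 79
19(ω_sun−ω_arm) = −79(ω_ring−ω_arm),  ω_sun = 0, ω_arm = 1
ω_ring = 1 − (19/79)(0−1) = 98/79
ω_out/ω_in = 98/79

98/79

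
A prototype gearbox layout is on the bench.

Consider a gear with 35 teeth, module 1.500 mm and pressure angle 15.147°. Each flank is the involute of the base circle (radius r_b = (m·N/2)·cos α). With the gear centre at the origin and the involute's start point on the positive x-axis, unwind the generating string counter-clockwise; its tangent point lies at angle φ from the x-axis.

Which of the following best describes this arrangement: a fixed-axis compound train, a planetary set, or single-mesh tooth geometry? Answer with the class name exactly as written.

single-mesh tooth geometry

single-mesh involute tooth geometry (35T wheel at module 1.500)
classification: single-mesh tooth geometry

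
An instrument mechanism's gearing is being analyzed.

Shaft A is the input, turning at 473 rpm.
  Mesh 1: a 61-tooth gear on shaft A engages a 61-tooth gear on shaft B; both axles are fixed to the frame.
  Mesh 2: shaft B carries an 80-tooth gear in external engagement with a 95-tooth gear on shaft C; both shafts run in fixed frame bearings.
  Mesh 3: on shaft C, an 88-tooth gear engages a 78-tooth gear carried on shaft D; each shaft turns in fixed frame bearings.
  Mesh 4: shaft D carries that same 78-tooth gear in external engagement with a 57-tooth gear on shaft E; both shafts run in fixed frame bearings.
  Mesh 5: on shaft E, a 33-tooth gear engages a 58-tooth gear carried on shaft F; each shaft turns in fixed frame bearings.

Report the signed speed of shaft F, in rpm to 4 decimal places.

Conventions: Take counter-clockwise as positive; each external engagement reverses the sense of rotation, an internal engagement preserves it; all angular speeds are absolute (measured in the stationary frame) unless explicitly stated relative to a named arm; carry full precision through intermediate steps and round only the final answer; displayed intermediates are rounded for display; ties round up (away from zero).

-349.8817 rpm

topology: fixed-axis compound train — 5 meshes, A→F
mesh 1 [61T→61T]: ω = 473.0000×61/61 = 473.0000 rpm, sense flips to −
mesh 2 [80T→95T]: ω = 473.0000×80/95 = 398.3158 rpm, sense flips to +
mesh 3 [88T→78T]: ω = 398.3158×88/78 = 449.3819 rpm, sense flips to −
mesh 4 [78T→57T]: ω = 449.3819×78/57 = 614.9437 rpm, sense flips to +
mesh 5 [33T→58T]: ω = 614.9437×33/58 = 349.8817 rpm, sense flips to −
signed output speed = -349.8817 rpm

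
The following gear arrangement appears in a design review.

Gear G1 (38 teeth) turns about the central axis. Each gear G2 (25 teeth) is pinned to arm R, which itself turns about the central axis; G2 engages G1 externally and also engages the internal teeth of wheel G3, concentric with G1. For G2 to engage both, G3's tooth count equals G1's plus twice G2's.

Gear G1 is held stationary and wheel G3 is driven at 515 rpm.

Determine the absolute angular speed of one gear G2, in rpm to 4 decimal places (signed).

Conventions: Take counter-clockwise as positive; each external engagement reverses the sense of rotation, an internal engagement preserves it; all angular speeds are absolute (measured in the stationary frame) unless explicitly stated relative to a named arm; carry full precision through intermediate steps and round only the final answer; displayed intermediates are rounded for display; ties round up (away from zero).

+906.4000 rpm

class = planetary set [G3 = 38+2·25 = 88; Willis about the carrier]
normalise by the input: solve with ω_ring = 1, then scale by 515 rpm
ring teeth: 38 + 2·25 = 88
38(ω_sun−ω_arm) = −88(ω_ring−ω_arm),  ω_sun = 0, ω_ring = 1
38(0−ω_arm) = −88(1−ω_arm)  ⇒  126·ω_arm = 88  ⇒  ω_arm = 44/63
sun–planet mesh: 38·(0−44/63) = −25·(ω_p−ω_arm)  ⇒  ω_p−ω_arm = 1672/1575
ω_p = 44/63 + 1672/1575 = 44/25
scale: ω_p = 44/25 × 515 rpm = +906.4000 rpm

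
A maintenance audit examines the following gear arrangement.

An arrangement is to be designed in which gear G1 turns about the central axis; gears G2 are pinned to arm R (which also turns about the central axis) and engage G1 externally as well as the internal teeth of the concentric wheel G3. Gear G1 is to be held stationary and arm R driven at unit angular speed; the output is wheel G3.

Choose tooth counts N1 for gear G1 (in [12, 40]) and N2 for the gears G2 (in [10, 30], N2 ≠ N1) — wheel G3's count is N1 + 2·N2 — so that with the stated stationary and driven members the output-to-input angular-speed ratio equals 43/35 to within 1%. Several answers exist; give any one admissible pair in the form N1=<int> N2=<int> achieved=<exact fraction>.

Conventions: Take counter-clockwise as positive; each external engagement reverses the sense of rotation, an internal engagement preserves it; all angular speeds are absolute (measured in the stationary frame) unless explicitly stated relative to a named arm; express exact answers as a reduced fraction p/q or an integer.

N1=16 N2=27 achieved=43/35

design class (target 43/35): planetary set
Willis with ω_sun = 0: ω_ring/ω_arm = (N1+N3)/N3; set equal to 43/35  ⇒  N3/N1 = 1/(43/35 − 1) = 35/8
N3 = N1 + 2·N2  ⇒  N2/N1 = (N3/N1 − 1)/2 = (35/8 − 1)/2 = 27/16
smallest multiple with N1 ≥ 12 and N2 ≥ 10: k = 1  ⇒  N1 = 1·16 = 16, N2 = 1·27 = 27 (N1 ≤ 40, N2 ≤ 30, N2 ≠ N1 ✓), N3 = 16 + 2·27 = 70
check: (N1+N3)/N3 with N1 = 16, N3 = 70 gives 43/35; |achieved − target| = 0 ≤ 43/3500 ✓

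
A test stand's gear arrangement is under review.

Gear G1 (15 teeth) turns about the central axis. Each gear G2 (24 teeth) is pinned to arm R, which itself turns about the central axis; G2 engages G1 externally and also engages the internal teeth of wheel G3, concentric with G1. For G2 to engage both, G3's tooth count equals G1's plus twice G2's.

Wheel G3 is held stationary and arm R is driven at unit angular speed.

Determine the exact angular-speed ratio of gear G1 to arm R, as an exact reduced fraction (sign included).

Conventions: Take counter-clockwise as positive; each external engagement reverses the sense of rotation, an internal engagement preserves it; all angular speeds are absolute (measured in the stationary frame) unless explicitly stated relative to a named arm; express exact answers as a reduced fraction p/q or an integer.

26/5

topology: planetary set — G1 15T / G2 24T / G3 63T, arm = carrier (Willis)
ring teeth: 15 + 2·24 = 63
15(ω_sun−ω_arm) = −63(ω_ring−ω_arm),  ω_ring = 0, ω_arm = 1
ω_sun = 1 − (63/15)(0−1) = 26/5
ω_out/ω_in = 26/5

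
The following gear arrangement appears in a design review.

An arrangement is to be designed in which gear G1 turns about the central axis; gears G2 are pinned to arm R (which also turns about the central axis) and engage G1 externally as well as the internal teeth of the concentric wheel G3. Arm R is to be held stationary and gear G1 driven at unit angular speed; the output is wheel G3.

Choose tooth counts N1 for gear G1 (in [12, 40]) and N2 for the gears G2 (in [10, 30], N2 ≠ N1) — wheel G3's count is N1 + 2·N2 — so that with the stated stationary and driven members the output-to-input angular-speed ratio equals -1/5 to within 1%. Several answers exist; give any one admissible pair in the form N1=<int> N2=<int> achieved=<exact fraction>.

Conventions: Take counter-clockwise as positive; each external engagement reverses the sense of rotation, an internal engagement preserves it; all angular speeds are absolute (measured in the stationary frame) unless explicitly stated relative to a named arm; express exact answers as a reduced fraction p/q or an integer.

N1=12 N2=24 achieved=-1/5

class = planetary set [ratio -1/5 wanted; Willis about the carrier]
Willis with ω_arm = 0: ω_ring/ω_sun = −N1/N3; set equal to -1/5  ⇒  N3/N1 = −1/(-1/5) = 5
N3 = N1 + 2·N2  ⇒  N2/N1 = (N3/N1 − 1)/2 = (5 − 1)/2 = 2
smallest multiple with N1 ≥ 12 and N2 ≥ 10: k = 12  ⇒  N1 = 12·1 = 12, N2 = 12·2 = 24 (N1 ≤ 40, N2 ≤ 30, N2 ≠ N1 ✓), N3 = 12 + 2·24 = 60
check: −N1/N3 with N1 = 12, N3 = 60 gives -1/5; |achieved − target| = 0 ≤ 1/500 ✓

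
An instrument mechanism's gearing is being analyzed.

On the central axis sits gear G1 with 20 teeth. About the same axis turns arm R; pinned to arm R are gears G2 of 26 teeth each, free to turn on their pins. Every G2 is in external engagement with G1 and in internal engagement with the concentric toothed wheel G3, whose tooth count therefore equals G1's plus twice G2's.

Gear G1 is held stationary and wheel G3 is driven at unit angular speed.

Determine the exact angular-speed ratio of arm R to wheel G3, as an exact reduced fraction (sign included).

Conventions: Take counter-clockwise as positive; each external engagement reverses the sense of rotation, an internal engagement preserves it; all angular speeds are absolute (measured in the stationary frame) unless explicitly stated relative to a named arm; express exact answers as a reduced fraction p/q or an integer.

18/23

recognized (axles ride arm R): planetary set, 20/26/72 teeth
ring teeth: 20 + 2·26 = 72
20(ω_sun−ω_arm) = −72(ω_ring−ω_arm),  ω_sun = 0, ω_ring = 1
20(0−ω_arm) = −72(1−ω_arm)  ⇒  92·ω_arm = 72  ⇒  ω_arm = 18/23
ω_out/ω_in = 18/23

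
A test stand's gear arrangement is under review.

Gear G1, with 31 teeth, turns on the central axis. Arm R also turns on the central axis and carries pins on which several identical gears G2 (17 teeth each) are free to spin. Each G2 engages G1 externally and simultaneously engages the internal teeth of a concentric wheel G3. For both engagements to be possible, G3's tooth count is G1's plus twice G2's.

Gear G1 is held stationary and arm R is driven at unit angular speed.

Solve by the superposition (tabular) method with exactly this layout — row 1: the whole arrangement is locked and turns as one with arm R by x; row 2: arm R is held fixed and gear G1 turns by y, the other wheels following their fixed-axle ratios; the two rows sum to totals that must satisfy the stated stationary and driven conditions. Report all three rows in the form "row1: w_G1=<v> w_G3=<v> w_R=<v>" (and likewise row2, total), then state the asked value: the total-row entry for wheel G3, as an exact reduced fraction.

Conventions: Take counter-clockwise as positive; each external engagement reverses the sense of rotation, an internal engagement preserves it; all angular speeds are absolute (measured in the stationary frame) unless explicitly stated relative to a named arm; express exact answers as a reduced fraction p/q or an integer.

planetary set (31T centre, 17T on arm, 65T internal) — Willis relation
row 1 (train locked, turned with arm): all members turn x
row 2: sun turns y, ring = −(31/65)·y, arm 0
boundary: total ω_sun = x + y = 0 and total ω_arm = x = 1  ⇒  y = -1, x = 1
row 2 ring = −(31/65)·(-1) = 31/65
totals (row 1 + row 2): sun 1 + (-1) = 0, ring 1 + 31/65 = 96/65, arm 1 + 0 = 1
asked cell (total, ring) = 96/65

row1: w_G1=1 w_G3=1 w_R=1
row2: w_G1=-1 w_G3=31/65 w_R=0
total: w_G1=0 w_G3=96/65 w_R=1
asked value: 96/65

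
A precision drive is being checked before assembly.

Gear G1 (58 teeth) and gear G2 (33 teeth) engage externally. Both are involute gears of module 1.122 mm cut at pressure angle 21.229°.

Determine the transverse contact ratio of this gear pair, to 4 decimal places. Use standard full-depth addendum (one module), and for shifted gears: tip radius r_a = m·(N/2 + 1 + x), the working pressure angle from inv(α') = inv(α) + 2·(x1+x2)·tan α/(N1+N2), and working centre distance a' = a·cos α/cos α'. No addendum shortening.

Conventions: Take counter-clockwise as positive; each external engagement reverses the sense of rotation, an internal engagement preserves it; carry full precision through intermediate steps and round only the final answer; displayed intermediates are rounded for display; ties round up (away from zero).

1.6676

class = single-mesh tooth geometry [involute pair 58T × 33T, m = 1.122]
base radii: r_b1 = 30.329992, r_b2 = 17.256720
tip radii: r_a1 = 33.660000, r_a2 = 19.635000
no profile shift: α' = α, a' = a
action lengths: √(r_a1²−r_b1²) = 14.597505, √(r_a2²−r_b2²) = 9.366902
base pitch p_b = π·m·cos α = 3.285672
CR = (14.597505 + 9.366902 − 51.051000·sin 21.22900°)/3.285672 = 1.667550
contact ratio ≈ 1.6676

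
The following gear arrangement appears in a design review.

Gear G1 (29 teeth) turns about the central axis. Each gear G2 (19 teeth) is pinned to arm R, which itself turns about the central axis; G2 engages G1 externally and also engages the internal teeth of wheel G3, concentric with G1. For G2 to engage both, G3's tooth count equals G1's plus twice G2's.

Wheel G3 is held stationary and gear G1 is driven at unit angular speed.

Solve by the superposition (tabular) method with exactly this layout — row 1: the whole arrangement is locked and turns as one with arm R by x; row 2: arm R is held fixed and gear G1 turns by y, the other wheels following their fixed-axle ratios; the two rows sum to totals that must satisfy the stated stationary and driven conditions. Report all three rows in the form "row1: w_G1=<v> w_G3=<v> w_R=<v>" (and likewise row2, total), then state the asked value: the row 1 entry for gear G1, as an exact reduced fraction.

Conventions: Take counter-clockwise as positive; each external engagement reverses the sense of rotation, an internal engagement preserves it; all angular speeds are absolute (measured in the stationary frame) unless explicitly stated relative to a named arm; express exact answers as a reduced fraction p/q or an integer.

recognized (axles ride arm R): planetary set, 29/19/67 teeth
row 1 (train locked, turned with arm): all members turn x
row 2 — arm fixed, fixed-axis ratios: sun y, ring −(29/67)·y, arm 0
boundary: total ω_ring = x − (29/67)·y = 0 and total ω_sun = x + y = 1  ⇒  y = 67/96, x = 29/96
row 2 ring = −(29/67)·67/96 = -29/96
totals (row 1 + row 2): sun 29/96 + 67/96 = 1, ring 29/96 + (-29/96) = 0, arm 29/96 + 0 = 29/96
asked cell (row1, sun) = 29/96

row1: w_G1=29/96 w_G3=29/96 w_R=29/96
row2: w_G1=67/96 w_G3=-29/96 w_R=0
total: w_G1=1 w_G3=0 w_R=29/96
asked value: 29/96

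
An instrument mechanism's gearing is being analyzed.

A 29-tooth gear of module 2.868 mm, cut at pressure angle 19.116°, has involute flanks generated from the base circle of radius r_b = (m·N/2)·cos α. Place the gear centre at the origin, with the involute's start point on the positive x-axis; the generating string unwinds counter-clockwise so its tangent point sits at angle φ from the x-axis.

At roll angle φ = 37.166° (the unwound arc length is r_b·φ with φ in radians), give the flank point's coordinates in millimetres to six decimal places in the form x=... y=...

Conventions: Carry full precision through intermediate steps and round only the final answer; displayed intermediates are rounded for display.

x=46.710021 y=3.426705

class = single-mesh tooth geometry [base-circle involute, m = 2.868, 29T]
pitch radius r_p = m·N/2 = 2.868·29/2 = 41.586000
base radius r_b = r_p·cos α = 41.586000·cos 19.116° = 39.292844
roll angle φ = 37.166° = 0.64866907 rad
x = r_b·(cos φ + φ·sin φ) = 46.710021
y = r_b·(sin φ − φ·cos φ) = 3.426705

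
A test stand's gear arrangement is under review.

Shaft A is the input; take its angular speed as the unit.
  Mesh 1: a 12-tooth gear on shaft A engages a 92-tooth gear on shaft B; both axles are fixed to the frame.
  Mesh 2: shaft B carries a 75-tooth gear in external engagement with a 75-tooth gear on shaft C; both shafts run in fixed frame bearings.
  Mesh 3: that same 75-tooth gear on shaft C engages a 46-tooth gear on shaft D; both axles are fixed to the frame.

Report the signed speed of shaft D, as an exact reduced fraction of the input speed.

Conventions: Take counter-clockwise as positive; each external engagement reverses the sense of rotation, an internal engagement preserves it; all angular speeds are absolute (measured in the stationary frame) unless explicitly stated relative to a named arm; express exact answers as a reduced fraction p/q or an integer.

-225/1058

3-mesh fixed-axis compound train (all bearings frame-fixed)
mesh 1 [12T→92T]: |ω|/ω_in = 1×12/92 = 3/23, sense flips to −
mesh 2 [75T→75T]: |ω|/ω_in = (3/23)×75/75 = 3/23, sense flips to +
mesh 3 [75T→46T]: |ω|/ω_in = (3/23)×75/46 = 225/1058, sense flips to −
signed output speed (× input speed) = -225/1058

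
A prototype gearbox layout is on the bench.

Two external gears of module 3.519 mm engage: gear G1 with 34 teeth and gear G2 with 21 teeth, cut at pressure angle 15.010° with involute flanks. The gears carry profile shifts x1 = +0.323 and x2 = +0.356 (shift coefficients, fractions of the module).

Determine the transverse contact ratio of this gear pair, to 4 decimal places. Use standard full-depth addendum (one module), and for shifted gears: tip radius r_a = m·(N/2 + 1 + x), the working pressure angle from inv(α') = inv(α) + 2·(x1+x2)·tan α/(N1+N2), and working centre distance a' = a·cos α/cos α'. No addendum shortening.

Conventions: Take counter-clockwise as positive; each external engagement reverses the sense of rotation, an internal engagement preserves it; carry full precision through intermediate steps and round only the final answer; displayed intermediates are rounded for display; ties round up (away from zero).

1.6837

single-mesh involute tooth geometry (34T engaging 21T at module 3.519)
base radii: r_b1 = 57.781877, r_b2 = 35.688807
tip radii: r_a1 = 64.478637, r_a2 = 41.721264
inv(α') = inv(15.010°) + 2·(+0.323+0.356)·tan α/(34+21) = 0.01278287  ⇒  α' = 19.03271°
a' = a·cos α / cos α' = 96.7725·cos 15.010°/cos 19.03271° = 98.875983
action lengths: √(r_a1²−r_b1²) = 28.613795, √(r_a2²−r_b2²) = 21.609557
base pitch p_b = π·m·cos α = 10.678066
CR = (28.613795 + 21.609557 − 98.875983·sin 19.03271°)/10.678066 = 1.683742
contact ratio ≈ 1.6837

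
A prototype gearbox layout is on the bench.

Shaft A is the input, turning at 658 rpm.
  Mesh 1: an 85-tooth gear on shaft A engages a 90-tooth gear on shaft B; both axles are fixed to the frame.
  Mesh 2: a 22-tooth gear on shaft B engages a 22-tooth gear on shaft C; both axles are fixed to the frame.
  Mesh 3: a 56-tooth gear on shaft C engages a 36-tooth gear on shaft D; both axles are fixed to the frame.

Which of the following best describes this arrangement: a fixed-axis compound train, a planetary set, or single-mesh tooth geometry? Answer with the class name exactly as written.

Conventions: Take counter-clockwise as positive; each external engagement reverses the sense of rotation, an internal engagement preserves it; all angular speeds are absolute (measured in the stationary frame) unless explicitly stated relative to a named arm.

fixed-axis compound train

3-mesh fixed-axis compound train (all bearings frame-fixed)
classification: fixed-axis compound train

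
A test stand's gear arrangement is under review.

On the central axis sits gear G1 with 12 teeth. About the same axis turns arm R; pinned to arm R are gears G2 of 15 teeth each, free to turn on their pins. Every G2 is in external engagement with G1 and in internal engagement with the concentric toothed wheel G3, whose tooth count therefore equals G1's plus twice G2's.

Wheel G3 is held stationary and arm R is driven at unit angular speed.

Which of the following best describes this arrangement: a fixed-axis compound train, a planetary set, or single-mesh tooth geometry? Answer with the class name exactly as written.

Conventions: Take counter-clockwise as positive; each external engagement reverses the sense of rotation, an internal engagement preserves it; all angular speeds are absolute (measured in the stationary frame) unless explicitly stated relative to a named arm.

recognized (axles ride arm R): planetary set, 12/15/42 teeth
classification: planetary set

planetary set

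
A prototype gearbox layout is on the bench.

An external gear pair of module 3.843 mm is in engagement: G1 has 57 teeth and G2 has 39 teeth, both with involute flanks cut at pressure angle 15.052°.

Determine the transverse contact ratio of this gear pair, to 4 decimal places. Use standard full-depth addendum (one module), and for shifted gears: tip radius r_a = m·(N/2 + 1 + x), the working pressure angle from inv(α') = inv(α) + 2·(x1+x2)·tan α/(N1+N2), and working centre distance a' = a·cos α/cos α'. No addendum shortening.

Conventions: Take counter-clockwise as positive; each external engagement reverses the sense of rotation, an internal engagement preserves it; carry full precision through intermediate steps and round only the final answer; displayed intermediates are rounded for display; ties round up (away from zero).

2.0623

class = single-mesh tooth geometry [involute pair 57T × 39T, m = 3.843]
base radii: r_b1 = 105.767738, r_b2 = 72.367400
tip radii: r_a1 = 113.368500, r_a2 = 78.781500
no profile shift: α' = α, a' = a
action lengths: √(r_a1²−r_b1²) = 40.811791, √(r_a2²−r_b2²) = 31.136541
base pitch p_b = π·m·cos α = 11.658918
CR = (40.811791 + 31.136541 − 184.464000·sin 15.05200°)/11.658918 = 2.062271
contact ratio ≈ 2.0623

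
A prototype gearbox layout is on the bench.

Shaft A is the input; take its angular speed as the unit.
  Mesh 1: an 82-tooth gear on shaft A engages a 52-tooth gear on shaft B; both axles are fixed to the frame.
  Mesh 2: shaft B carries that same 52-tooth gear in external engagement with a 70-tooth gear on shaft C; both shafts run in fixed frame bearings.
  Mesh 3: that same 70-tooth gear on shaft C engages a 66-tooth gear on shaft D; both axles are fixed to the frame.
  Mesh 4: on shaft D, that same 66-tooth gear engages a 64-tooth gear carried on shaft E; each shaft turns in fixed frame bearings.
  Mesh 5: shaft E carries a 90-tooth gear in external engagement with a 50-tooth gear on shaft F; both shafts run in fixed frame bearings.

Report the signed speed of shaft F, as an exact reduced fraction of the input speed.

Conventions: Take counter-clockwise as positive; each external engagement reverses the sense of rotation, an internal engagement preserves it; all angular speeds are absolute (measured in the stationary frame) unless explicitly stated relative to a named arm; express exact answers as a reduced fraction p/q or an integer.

-369/160

5-mesh fixed-axis compound train (all bearings frame-fixed)
mesh 1 [82T→52T]: |ω|/ω_in = 1×82/52 = 41/26, sense flips to −
mesh 2 [52T→70T]: |ω|/ω_in = (41/26)×52/70 = 41/35, sense flips to +
mesh 3 [70T→66T]: |ω|/ω_in = (41/35)×70/66 = 41/33, sense flips to −
mesh 4 [66T→64T]: |ω|/ω_in = (41/33)×66/64 = 41/32, sense flips to +
mesh 5 [90T→50T]: |ω|/ω_in = (41/32)×90/50 = 369/160, sense flips to −
signed output speed (× input speed) = -369/160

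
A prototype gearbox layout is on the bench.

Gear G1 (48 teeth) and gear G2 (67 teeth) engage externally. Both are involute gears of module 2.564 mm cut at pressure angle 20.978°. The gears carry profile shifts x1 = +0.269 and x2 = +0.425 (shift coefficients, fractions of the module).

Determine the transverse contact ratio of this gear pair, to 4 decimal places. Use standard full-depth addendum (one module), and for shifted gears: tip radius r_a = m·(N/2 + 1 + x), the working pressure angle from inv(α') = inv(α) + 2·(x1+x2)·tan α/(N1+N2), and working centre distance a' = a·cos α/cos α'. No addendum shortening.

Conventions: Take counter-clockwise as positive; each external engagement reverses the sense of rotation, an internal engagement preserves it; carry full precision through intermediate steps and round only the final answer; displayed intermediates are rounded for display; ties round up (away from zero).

1.6456

topology: single-mesh involute geometry — m = 2.564, 48T/67T pair
base radii: r_b1 = 57.457268, r_b2 = 80.200771
tip radii: r_a1 = 64.789716, r_a2 = 89.547700
inv(α') = inv(20.978°) + 2·(+0.269+0.425)·tan α/(48+67) = 0.02191613  ⇒  α' = 22.63325°
a' = a·cos α / cos α' = 147.4300·cos 20.978°/cos 22.63325° = 149.144065
action lengths: √(r_a1²−r_b1²) = 29.939432, √(r_a2²−r_b2²) = 39.832486
base pitch p_b = π·m·cos α = 7.521139
CR = (29.939432 + 39.832486 − 149.144065·sin 22.63325°)/7.521139 = 1.645583
contact ratio ≈ 1.6456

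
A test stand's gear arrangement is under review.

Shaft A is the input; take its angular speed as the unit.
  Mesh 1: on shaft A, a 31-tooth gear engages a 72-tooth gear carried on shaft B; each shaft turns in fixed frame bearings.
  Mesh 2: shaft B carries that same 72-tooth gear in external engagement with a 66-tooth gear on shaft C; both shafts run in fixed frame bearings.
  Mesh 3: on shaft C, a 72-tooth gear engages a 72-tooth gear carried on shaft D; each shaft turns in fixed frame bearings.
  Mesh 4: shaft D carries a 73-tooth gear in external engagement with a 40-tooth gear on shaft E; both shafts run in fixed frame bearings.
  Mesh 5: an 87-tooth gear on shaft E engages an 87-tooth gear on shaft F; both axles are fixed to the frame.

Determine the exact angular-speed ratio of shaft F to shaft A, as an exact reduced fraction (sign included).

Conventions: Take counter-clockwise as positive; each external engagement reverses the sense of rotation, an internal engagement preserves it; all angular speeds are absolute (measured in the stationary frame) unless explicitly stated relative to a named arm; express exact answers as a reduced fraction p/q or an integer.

class = fixed-axis compound train [5 meshes; 5 ratios multiply, 5 sense flips]
mesh 1 [31T→72T]: running ratio 31/72, sense −
mesh 2 [72T→66T]: running ratio 31/66, sense +
mesh 3 [72T→72T]: running ratio 31/66, sense −
mesh 4 [73T→40T]: running ratio 2263/2640, sense +
mesh 5 [87T→87T]: running ratio 2263/2640, sense −
ω_out/ω_in = -2263/2640

-2263/2640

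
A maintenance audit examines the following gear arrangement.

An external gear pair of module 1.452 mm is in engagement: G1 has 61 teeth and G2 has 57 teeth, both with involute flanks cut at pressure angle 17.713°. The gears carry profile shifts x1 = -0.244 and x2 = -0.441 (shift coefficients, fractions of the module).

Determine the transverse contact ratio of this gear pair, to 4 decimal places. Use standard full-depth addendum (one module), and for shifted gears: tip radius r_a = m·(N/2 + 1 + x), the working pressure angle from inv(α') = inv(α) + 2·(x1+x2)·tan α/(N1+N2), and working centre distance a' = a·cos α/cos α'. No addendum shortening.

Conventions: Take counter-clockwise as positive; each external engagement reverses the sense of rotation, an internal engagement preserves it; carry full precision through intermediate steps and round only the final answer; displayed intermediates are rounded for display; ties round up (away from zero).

recognized (one external pair, fixed centres): single-mesh tooth geometry, m = 1.452, N1 = 61, N2 = 57
base radii: r_b1 = 42.186510, r_b2 = 39.420182
tip radii: r_a1 = 45.383712, r_a2 = 42.193668
inv(α') = inv(17.713°) + 2·(-0.244-0.441)·tan α/(61+57) = 0.00653238  ⇒  α' = 15.29901°
a' = a·cos α / cos α' = 85.6680·cos 17.713°/cos 15.29901° = 84.604924
action lengths: √(r_a1²−r_b1²) = 16.732593, √(r_a2²−r_b2²) = 15.045095
base pitch p_b = π·m·cos α = 4.345339
CR = (16.732593 + 15.045095 − 84.604924·sin 15.29901°)/4.345339 = 2.175696
contact ratio ≈ 2.1757

2.1757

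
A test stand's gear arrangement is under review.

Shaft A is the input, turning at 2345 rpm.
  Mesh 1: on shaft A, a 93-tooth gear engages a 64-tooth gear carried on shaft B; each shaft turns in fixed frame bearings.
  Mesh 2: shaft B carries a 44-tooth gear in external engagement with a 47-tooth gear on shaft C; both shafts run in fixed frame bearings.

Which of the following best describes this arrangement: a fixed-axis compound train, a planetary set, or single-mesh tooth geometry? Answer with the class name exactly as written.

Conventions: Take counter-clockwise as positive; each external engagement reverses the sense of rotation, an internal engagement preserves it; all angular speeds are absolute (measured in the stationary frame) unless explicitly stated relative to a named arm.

topology: fixed-axis compound train — 2 meshes, A→C
classification: fixed-axis compound train

fixed-axis compound train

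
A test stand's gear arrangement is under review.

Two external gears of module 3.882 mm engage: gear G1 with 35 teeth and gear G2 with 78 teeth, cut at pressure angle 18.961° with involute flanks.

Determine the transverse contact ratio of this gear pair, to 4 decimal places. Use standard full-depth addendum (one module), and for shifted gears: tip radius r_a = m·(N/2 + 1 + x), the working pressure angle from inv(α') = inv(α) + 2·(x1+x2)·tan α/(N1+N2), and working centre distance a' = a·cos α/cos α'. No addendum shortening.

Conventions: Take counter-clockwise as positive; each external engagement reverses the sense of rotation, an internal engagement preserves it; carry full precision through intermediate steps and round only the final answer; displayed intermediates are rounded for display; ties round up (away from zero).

class = single-mesh tooth geometry [involute pair 35T × 78T, m = 3.882]
base radii: r_b1 = 64.248844, r_b2 = 143.183139
tip radii: r_a1 = 71.817000, r_a2 = 155.280000
no profile shift: α' = α, a' = a
action lengths: √(r_a1²−r_b1²) = 32.089990, √(r_a2²−r_b2²) = 60.087162
base pitch p_b = π·m·cos α = 11.533926
CR = (32.089990 + 60.087162 − 219.333000·sin 18.96100°)/11.533926 = 1.812955
contact ratio ≈ 1.8130

1.8130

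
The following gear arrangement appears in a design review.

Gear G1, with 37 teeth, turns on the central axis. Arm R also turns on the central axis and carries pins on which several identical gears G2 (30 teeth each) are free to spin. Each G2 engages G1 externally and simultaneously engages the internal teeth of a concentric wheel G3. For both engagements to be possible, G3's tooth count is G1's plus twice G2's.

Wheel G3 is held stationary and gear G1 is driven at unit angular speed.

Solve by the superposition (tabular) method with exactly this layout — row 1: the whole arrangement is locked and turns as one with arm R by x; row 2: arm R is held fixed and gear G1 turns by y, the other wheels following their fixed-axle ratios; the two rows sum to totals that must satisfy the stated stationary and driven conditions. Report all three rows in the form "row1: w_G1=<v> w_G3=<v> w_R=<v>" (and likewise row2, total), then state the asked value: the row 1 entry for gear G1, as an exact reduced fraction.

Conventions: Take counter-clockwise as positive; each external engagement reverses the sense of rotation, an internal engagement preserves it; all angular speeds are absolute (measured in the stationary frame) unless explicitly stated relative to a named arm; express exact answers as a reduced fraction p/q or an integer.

row1: w_G1=37/134 w_G3=37/134 w_R=37/134
row2: w_G1=97/134 w_G3=-37/134 w_R=0
total: w_G1=1 w_G3=0 w_R=37/134
asked value: 37/134

planetary set (37T centre, 30T on arm, 97T internal) — Willis relation
row 1 (train locked, turned with arm): all members turn x
row 2 (arm held, sun turns y): ω_ring = −(37/97)·y, ω_arm = 0
boundary: total ω_ring = x − (37/97)·y = 0 and total ω_sun = x + y = 1  ⇒  y = 97/134, x = 37/134
row 2 ring = −(37/97)·97/134 = -37/134
totals (row 1 + row 2): sun 37/134 + 97/134 = 1, ring 37/134 + (-37/134) = 0, arm 37/134 + 0 = 37/134
asked cell (row1, sun) = 37/134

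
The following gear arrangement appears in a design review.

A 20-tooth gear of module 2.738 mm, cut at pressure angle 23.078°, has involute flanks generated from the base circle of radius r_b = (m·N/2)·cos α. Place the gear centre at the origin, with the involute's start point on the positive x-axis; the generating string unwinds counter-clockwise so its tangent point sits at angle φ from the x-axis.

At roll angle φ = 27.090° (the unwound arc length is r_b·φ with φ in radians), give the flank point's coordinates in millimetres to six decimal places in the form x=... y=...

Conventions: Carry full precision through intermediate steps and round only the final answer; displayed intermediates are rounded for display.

single-mesh involute tooth geometry (20T wheel at module 2.738)
pitch radius r_p = m·N/2 = 2.738·20/2 = 27.380000
base radius r_b = r_p·cos α = 27.380000·cos 23.078° = 25.188835
roll angle φ = 27.090° = 0.47280969 rad
x = r_b·(cos φ + φ·sin φ) = 27.848899
y = r_b·(sin φ − φ·cos φ) = 0.867773

x=27.848899 y=0.867773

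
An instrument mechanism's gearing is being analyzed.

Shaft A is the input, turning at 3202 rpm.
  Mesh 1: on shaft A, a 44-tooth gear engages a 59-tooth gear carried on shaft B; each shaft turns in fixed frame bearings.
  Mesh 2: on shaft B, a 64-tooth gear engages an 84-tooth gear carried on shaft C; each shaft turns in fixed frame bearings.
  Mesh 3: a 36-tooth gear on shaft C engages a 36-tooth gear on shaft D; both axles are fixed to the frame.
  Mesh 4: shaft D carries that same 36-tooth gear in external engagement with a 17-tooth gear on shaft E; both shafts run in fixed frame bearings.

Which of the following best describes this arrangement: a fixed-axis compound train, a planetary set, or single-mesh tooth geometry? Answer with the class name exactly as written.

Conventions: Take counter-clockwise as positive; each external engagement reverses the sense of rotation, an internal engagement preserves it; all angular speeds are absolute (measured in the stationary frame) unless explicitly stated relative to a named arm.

fixed-axis compound train

4-mesh fixed-axis compound train (all bearings frame-fixed)
classification: fixed-axis compound train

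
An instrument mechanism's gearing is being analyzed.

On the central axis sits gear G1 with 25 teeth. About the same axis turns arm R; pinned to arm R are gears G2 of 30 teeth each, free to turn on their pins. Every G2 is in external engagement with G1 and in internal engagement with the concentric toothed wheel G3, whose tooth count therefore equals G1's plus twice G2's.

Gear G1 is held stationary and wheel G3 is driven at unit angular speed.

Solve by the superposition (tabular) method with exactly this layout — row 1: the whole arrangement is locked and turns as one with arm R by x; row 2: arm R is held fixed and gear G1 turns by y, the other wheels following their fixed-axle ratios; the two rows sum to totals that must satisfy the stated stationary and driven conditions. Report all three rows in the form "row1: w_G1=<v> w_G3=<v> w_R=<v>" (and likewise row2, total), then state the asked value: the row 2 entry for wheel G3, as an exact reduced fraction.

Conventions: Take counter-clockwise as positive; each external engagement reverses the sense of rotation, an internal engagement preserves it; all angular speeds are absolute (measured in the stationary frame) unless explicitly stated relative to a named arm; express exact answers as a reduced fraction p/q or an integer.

class = planetary set [G3 = 25+2·30 = 85; Willis about the carrier]
row 1 — lock + rotate with arm: ω_sun = ω_ring = ω_arm = x
row 2 — arm fixed, fixed-axis ratios: sun y, ring −(25/85)·y, arm 0
boundary: total ω_sun = x + y = 0 and total ω_ring = x − (25/85)·y = 1  ⇒  y = -17/22, x = 17/22
row 2 ring = −(25/85)·(-17/22) = 5/22
totals (row 1 + row 2): sun 17/22 + (-17/22) = 0, ring 17/22 + 5/22 = 1, arm 17/22 + 0 = 17/22
asked cell (row2, ring) = 5/22

row1: w_G1=17/22 w_G3=17/22 w_R=17/22
row2: w_G1=-17/22 w_G3=5/22 w_R=0
total: w_G1=0 w_G3=1 w_R=17/22
asked value: 5/22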